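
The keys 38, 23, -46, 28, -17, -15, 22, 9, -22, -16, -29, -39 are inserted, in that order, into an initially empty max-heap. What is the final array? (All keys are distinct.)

[38, 28, 22, 23, -16, -39, -15, 9, -22, -17, -29, -46]

Insert 38:
  append 38 at index 0 → [38] (no swap needed)
Insert 23:
  append 23 at index 1 → [38, 23] (no swap needed)
Insert -46:
  append -46 at index 2 → [38, 23, -46] (no swap needed)
Insert 28:
  append 28 at index 3 → [38, 23, -46, 28]
  28 > parent 23 at index 1, swap → [38, 28, -46, 23]
Insert -17:
  append -17 at index 4 → [38, 28, -46, 23, -17] (no swap needed)
Insert -15:
  append -15 at index 5 → [38, 28, -46, 23, -17, -15]
  -15 > parent -46 at index 2, swap → [38, 28, -15, 23, -17, -46]
Insert 22:
  append 22 at index 6 → [38, 28, -15, 23, -17, -46, 22]
  22 > parent -15 at index 2, swap → [38, 28, 22, 23, -17, -46, -15]
Insert 9:
  append 9 at index 7 → [38, 28, 22, 23, -17, -46, -15, 9] (no swap needed)
Insert -22:
  append -22 at index 8 → [38, 28, 22, 23, -17, -46, -15, 9, -22] (no swap needed)
Insert -16:
  append -16 at index 9 → [38, 28, 22, 23, -17, -46, -15, 9, -22, -16]
  -16 > parent -17 at index 4, swap → [38, 28, 22, 23, -16, -46, -15, 9, -22, -17]
Insert -29:
  append -29 at index 10 → [38, 28, 22, 23, -16, -46, -15, 9, -22, -17, -29] (no swap needed)
Insert -39:
  append -39 at index 11 → [38, 28, 22, 23, -16, -46, -15, 9, -22, -17, -29, -39]
  -39 > parent -46 at index 5, swap → [38, 28, 22, 23, -16, -39, -15, 9, -22, -17, -29, -46]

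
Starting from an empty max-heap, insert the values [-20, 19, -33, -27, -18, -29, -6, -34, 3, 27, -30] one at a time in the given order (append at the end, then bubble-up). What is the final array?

[27, 19, -6, -18, 3, -33, -29, -34, -27, -20, -30]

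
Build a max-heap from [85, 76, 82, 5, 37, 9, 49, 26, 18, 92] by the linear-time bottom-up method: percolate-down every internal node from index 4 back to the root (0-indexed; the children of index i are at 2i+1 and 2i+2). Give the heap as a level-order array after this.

sift down from index 4:
  37 vs only child 92 at index 9, swap → [85, 76, 82, 5, 92, 9, 49, 26, 18, 37]
sift down from index 3:
  5 vs larger child 26 at index 7, swap → [85, 76, 82, 26, 92, 9, 49, 5, 18, 37]
sift down from index 2: already satisfies heap property
sift down from index 1:
  76 vs larger child 92 at index 4, swap → [85, 92, 82, 26, 76, 9, 49, 5, 18, 37]
sift down from index 0:
  85 vs larger child 92 at index 1, swap → [92, 85, 82, 26, 76, 9, 49, 5, 18, 37]

[92, 85, 82, 26, 76, 9, 49, 5, 18, 37]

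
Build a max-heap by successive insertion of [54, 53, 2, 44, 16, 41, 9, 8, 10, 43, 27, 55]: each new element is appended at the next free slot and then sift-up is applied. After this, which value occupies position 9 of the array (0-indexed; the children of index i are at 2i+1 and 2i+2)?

16

Insert 54:
  append 54 at index 0 → [54] (no swap needed)
Insert 53:
  append 53 at index 1 → [54, 53] (no swap needed)
Insert 2:
  append 2 at index 2 → [54, 53, 2] (no swap needed)
Insert 44:
  append 44 at index 3 → [54, 53, 2, 44] (no swap needed)
Insert 16:
  append 16 at index 4 → [54, 53, 2, 44, 16] (no swap needed)
Insert 41:
  append 41 at index 5 → [54, 53, 2, 44, 16, 41]
  41 > parent 2 at index 2, swap → [54, 53, 41, 44, 16, 2]
Insert 9:
  append 9 at index 6 → [54, 53, 41, 44, 16, 2, 9] (no swap needed)
Insert 8:
  append 8 at index 7 → [54, 53, 41, 44, 16, 2, 9, 8] (no swap needed)
Insert 10:
  append 10 at index 8 → [54, 53, 41, 44, 16, 2, 9, 8, 10] (no swap needed)
Insert 43:
  append 43 at index 9 → [54, 53, 41, 44, 16, 2, 9, 8, 10, 43]
  43 > parent 16 at index 4, swap → [54, 53, 41, 44, 43, 2, 9, 8, 10, 16]
Insert 27:
  append 27 at index 10 → [54, 53, 41, 44, 43, 2, 9, 8, 10, 16, 27] (no swap needed)
Insert 55:
  append 55 at index 11 → [54, 53, 41, 44, 43, 2, 9, 8, 10, 16, 27, 55]
  55 > parent 2 at index 5, swap → [54, 53, 41, 44, 43, 55, 9, 8, 10, 16, 27, 2]
  55 > parent 41 at index 2, swap → [54, 53, 55, 44, 43, 41, 9, 8, 10, 16, 27, 2]
  55 > parent 54 at index 0, swap → [55, 53, 54, 44, 43, 41, 9, 8, 10, 16, 27, 2]
resulting array: [55, 53, 54, 44, 43, 41, 9, 8, 10, 16, 27, 2]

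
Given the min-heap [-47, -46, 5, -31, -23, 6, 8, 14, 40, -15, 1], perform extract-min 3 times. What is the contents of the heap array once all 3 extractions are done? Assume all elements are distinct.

extract-min #1 returns -47:
  remove root -47; move last element 1 to root → [1, -46, 5, -31, -23, 6, 8, 14, 40, -15]
  1 vs smaller child -46 at index 1, swap → [-46, 1, 5, -31, -23, 6, 8, 14, 40, -15]
  1 vs smaller child -31 at index 3, swap → [-46, -31, 5, 1, -23, 6, 8, 14, 40, -15]
extract-min #2 returns -46:
  remove root -46; move last element -15 to root → [-15, -31, 5, 1, -23, 6, 8, 14, 40]
  -15 vs smaller child -31 at index 1, swap → [-31, -15, 5, 1, -23, 6, 8, 14, 40]
  -15 vs smaller child -23 at index 4, swap → [-31, -23, 5, 1, -15, 6, 8, 14, 40]
extract-min #3 returns -31:
  remove root -31; move last element 40 to root → [40, -23, 5, 1, -15, 6, 8, 14]
  40 vs smaller child -23 at index 1, swap → [-23, 40, 5, 1, -15, 6, 8, 14]
  40 vs smaller child -15 at index 4, swap → [-23, -15, 5, 1, 40, 6, 8, 14]

[-23, -15, 5, 1, 40, 6, 8, 14]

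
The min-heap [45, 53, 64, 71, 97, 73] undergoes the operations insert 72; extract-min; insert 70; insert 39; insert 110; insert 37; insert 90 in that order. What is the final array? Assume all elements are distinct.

[37, 39, 64, 71, 53, 73, 70, 72, 110, 97, 90]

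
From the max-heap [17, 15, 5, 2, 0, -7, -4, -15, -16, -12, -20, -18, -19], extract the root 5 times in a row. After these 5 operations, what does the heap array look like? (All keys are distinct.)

extract-max #1 returns 17:
  remove root 17; move last element -19 to root → [-19, 15, 5, 2, 0, -7, -4, -15, -16, -12, -20, -18]
  -19 vs larger child 15 at index 1, swap → [15, -19, 5, 2, 0, -7, -4, -15, -16, -12, -20, -18]
  -19 vs larger child 2 at index 3, swap → [15, 2, 5, -19, 0, -7, -4, -15, -16, -12, -20, -18]
  -19 vs larger child -15 at index 7, swap → [15, 2, 5, -15, 0, -7, -4, -19, -16, -12, -20, -18]
extract-max #2 returns 15:
  remove root 15; move last element -18 to root → [-18, 2, 5, -15, 0, -7, -4, -19, -16, -12, -20]
  -18 vs larger child 5 at index 2, swap → [5, 2, -18, -15, 0, -7, -4, -19, -16, -12, -20]
  -18 vs larger child -4 at index 6, swap → [5, 2, -4, -15, 0, -7, -18, -19, -16, -12, -20]
extract-max #3 returns 5:
  remove root 5; move last element -20 to root → [-20, 2, -4, -15, 0, -7, -18, -19, -16, -12]
  -20 vs larger child 2 at index 1, swap → [2, -20, -4, -15, 0, -7, -18, -19, -16, -12]
  -20 vs larger child 0 at index 4, swap → [2, 0, -4, -15, -20, -7, -18, -19, -16, -12]
  -20 vs only child -12 at index 9, swap → [2, 0, -4, -15, -12, -7, -18, -19, -16, -20]
extract-max #4 returns 2:
  remove root 2; move last element -20 to root → [-20, 0, -4, -15, -12, -7, -18, -19, -16]
  -20 vs larger child 0 at index 1, swap → [0, -20, -4, -15, -12, -7, -18, -19, -16]
  -20 vs larger child -12 at index 4, swap → [0, -12, -4, -15, -20, -7, -18, -19, -16]
extract-max #5 returns 0:
  remove root 0; move last element -16 to root → [-16, -12, -4, -15, -20, -7, -18, -19]
  -16 vs larger child -4 at index 2, swap → [-4, -12, -16, -15, -20, -7, -18, -19]
  -16 vs larger child -7 at index 5, swap → [-4, -12, -7, -15, -20, -16, -18, -19]

[-4, -12, -7, -15, -20, -16, -18, -19]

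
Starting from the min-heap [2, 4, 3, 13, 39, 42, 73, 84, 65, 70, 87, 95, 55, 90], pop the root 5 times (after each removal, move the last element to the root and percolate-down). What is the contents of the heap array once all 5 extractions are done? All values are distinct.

extract-min #1 returns 2:
  remove root 2; move last element 90 to root → [90, 4, 3, 13, 39, 42, 73, 84, 65, 70, 87, 95, 55]
  90 vs smaller child 3 at index 2, swap → [3, 4, 90, 13, 39, 42, 73, 84, 65, 70, 87, 95, 55]
  90 vs smaller child 42 at index 5, swap → [3, 4, 42, 13, 39, 90, 73, 84, 65, 70, 87, 95, 55]
  90 vs smaller child 55 at index 12, swap → [3, 4, 42, 13, 39, 55, 73, 84, 65, 70, 87, 95, 90]
extract-min #2 returns 3:
  remove root 3; move last element 90 to root → [90, 4, 42, 13, 39, 55, 73, 84, 65, 70, 87, 95]
  90 vs smaller child 4 at index 1, swap → [4, 90, 42, 13, 39, 55, 73, 84, 65, 70, 87, 95]
  90 vs smaller child 13 at index 3, swap → [4, 13, 42, 90, 39, 55, 73, 84, 65, 70, 87, 95]
  90 vs smaller child 65 at index 8, swap → [4, 13, 42, 65, 39, 55, 73, 84, 90, 70, 87, 95]
extract-min #3 returns 4:
  remove root 4; move last element 95 to root → [95, 13, 42, 65, 39, 55, 73, 84, 90, 70, 87]
  95 vs smaller child 13 at index 1, swap → [13, 95, 42, 65, 39, 55, 73, 84, 90, 70, 87]
  95 vs smaller child 39 at index 4, swap → [13, 39, 42, 65, 95, 55, 73, 84, 90, 70, 87]
  95 vs smaller child 70 at index 9, swap → [13, 39, 42, 65, 70, 55, 73, 84, 90, 95, 87]
extract-min #4 returns 13:
  remove root 13; move last element 87 to root → [87, 39, 42, 65, 70, 55, 73, 84, 90, 95]
  87 vs smaller child 39 at index 1, swap → [39, 87, 42, 65, 70, 55, 73, 84, 90, 95]
  87 vs smaller child 65 at index 3, swap → [39, 65, 42, 87, 70, 55, 73, 84, 90, 95]
  87 vs smaller child 84 at index 7, swap → [39, 65, 42, 84, 70, 55, 73, 87, 90, 95]
extract-min #5 returns 39:
  remove root 39; move last element 95 to root → [95, 65, 42, 84, 70, 55, 73, 87, 90]
  95 vs smaller child 42 at index 2, swap → [42, 65, 95, 84, 70, 55, 73, 87, 90]
  95 vs smaller child 55 at index 5, swap → [42, 65, 55, 84, 70, 95, 73, 87, 90]

[42, 65, 55, 84, 70, 95, 73, 87, 90]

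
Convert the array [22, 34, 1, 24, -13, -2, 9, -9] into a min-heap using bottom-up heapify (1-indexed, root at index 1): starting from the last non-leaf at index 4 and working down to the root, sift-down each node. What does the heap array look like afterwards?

[-13, -9, -2, 22, 34, 1, 9, 24]

sift down from index 4:
  24 vs only child -9 at index 8, swap → [22, 34, 1, -9, -13, -2, 9, 24]
sift down from index 3:
  1 vs smaller child -2 at index 6, swap → [22, 34, -2, -9, -13, 1, 9, 24]
sift down from index 2:
  34 vs smaller child -13 at index 5, swap → [22, -13, -2, -9, 34, 1, 9, 24]
sift down from index 1:
  22 vs smaller child -13 at index 2, swap → [-13, 22, -2, -9, 34, 1, 9, 24]
  22 vs smaller child -9 at index 4, swap → [-13, -9, -2, 22, 34, 1, 9, 24]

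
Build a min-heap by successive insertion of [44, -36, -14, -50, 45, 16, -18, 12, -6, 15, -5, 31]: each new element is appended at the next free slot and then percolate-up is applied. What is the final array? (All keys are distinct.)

[-50, -36, -18, -6, -5, 16, -14, 44, 12, 45, 15, 31]

Insert 44:
  append 44 at index 0 → [44] (no swap needed)
Insert -36:
  append -36 at index 1 → [44, -36]
  -36 < parent 44 at index 0, swap → [-36, 44]
Insert -14:
  append -14 at index 2 → [-36, 44, -14] (no swap needed)
Insert -50:
  append -50 at index 3 → [-36, 44, -14, -50]
  -50 < parent 44 at index 1, swap → [-36, -50, -14, 44]
  -50 < parent -36 at index 0, swap → [-50, -36, -14, 44]
Insert 45:
  append 45 at index 4 → [-50, -36, -14, 44, 45] (no swap needed)
Insert 16:
  append 16 at index 5 → [-50, -36, -14, 44, 45, 16] (no swap needed)
Insert -18:
  append -18 at index 6 → [-50, -36, -14, 44, 45, 16, -18]
  -18 < parent -14 at index 2, swap → [-50, -36, -18, 44, 45, 16, -14]
Insert 12:
  append 12 at index 7 → [-50, -36, -18, 44, 45, 16, -14, 12]
  12 < parent 44 at index 3, swap → [-50, -36, -18, 12, 45, 16, -14, 44]
Insert -6:
  append -6 at index 8 → [-50, -36, -18, 12, 45, 16, -14, 44, -6]
  -6 < parent 12 at index 3, swap → [-50, -36, -18, -6, 45, 16, -14, 44, 12]
Insert 15:
  append 15 at index 9 → [-50, -36, -18, -6, 45, 16, -14, 44, 12, 15]
  15 < parent 45 at index 4, swap → [-50, -36, -18, -6, 15, 16, -14, 44, 12, 45]
Insert -5:
  append -5 at index 10 → [-50, -36, -18, -6, 15, 16, -14, 44, 12, 45, -5]
  -5 < parent 15 at index 4, swap → [-50, -36, -18, -6, -5, 16, -14, 44, 12, 45, 15]
Insert 31:
  append 31 at index 11 → [-50, -36, -18, -6, -5, 16, -14, 44, 12, 45, 15, 31] (no swap needed)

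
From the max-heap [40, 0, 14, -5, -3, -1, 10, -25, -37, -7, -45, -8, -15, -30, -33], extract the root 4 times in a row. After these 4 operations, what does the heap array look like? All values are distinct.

[-1, -3, -8, -5, -7, -33, -30, -25, -37, -15, -45]

extract-max #1 returns 40:
  remove root 40; move last element -33 to root → [-33, 0, 14, -5, -3, -1, 10, -25, -37, -7, -45, -8, -15, -30]
  -33 vs larger child 14 at index 2, swap → [14, 0, -33, -5, -3, -1, 10, -25, -37, -7, -45, -8, -15, -30]
  -33 vs larger child 10 at index 6, swap → [14, 0, 10, -5, -3, -1, -33, -25, -37, -7, -45, -8, -15, -30]
  -33 vs only child -30 at index 13, swap → [14, 0, 10, -5, -3, -1, -30, -25, -37, -7, -45, -8, -15, -33]
extract-max #2 returns 14:
  remove root 14; move last element -33 to root → [-33, 0, 10, -5, -3, -1, -30, -25, -37, -7, -45, -8, -15]
  -33 vs larger child 10 at index 2, swap → [10, 0, -33, -5, -3, -1, -30, -25, -37, -7, -45, -8, -15]
  -33 vs larger child -1 at index 5, swap → [10, 0, -1, -5, -3, -33, -30, -25, -37, -7, -45, -8, -15]
  -33 vs larger child -8 at index 11, swap → [10, 0, -1, -5, -3, -8, -30, -25, -37, -7, -45, -33, -15]
extract-max #3 returns 10:
  remove root 10; move last element -15 to root → [-15, 0, -1, -5, -3, -8, -30, -25, -37, -7, -45, -33]
  -15 vs larger child 0 at index 1, swap → [0, -15, -1, -5, -3, -8, -30, -25, -37, -7, -45, -33]
  -15 vs larger child -3 at index 4, swap → [0, -3, -1, -5, -15, -8, -30, -25, -37, -7, -45, -33]
  -15 vs larger child -7 at index 9, swap → [0, -3, -1, -5, -7, -8, -30, -25, -37, -15, -45, -33]
extract-max #4 returns 0:
  remove root 0; move last element -33 to root → [-33, -3, -1, -5, -7, -8, -30, -25, -37, -15, -45]
  -33 vs larger child -1 at index 2, swap → [-1, -3, -33, -5, -7, -8, -30, -25, -37, -15, -45]
  -33 vs larger child -8 at index 5, swap → [-1, -3, -8, -5, -7, -33, -30, -25, -37, -15, -45]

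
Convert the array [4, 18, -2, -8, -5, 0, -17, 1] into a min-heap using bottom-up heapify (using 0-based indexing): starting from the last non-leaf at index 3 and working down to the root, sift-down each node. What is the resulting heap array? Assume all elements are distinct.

sift down from index 3: already satisfies heap property
sift down from index 2:
  -2 vs smaller child -17 at index 6, swap → [4, 18, -17, -8, -5, 0, -2, 1]
sift down from index 1:
  18 vs smaller child -8 at index 3, swap → [4, -8, -17, 18, -5, 0, -2, 1]
  18 vs only child 1 at index 7, swap → [4, -8, -17, 1, -5, 0, -2, 18]
sift down from index 0:
  4 vs smaller child -17 at index 2, swap → [-17, -8, 4, 1, -5, 0, -2, 18]
  4 vs smaller child -2 at index 6, swap → [-17, -8, -2, 1, -5, 0, 4, 18]

[-17, -8, -2, 1, -5, 0, 4, 18]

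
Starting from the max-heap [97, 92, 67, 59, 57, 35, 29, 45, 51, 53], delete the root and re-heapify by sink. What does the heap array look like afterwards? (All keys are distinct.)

remove root 97; move last element 53 to root → [53, 92, 67, 59, 57, 35, 29, 45, 51]
53 vs larger child 92 at index 1, swap → [92, 53, 67, 59, 57, 35, 29, 45, 51]
53 vs larger child 59 at index 3, swap → [92, 59, 67, 53, 57, 35, 29, 45, 51]

[92, 59, 67, 53, 57, 35, 29, 45, 51]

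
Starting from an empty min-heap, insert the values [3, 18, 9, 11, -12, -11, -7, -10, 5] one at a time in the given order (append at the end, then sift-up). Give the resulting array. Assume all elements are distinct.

[-12, -10, -11, 3, 11, 9, -7, 18, 5]

Insert 3:
  append 3 at index 0 → [3] (no swap needed)
Insert 18:
  append 18 at index 1 → [3, 18] (no swap needed)
Insert 9:
  append 9 at index 2 → [3, 18, 9] (no swap needed)
Insert 11:
  append 11 at index 3 → [3, 18, 9, 11]
  11 < parent 18 at index 1, swap → [3, 11, 9, 18]
Insert -12:
  append -12 at index 4 → [3, 11, 9, 18, -12]
  -12 < parent 11 at index 1, swap → [3, -12, 9, 18, 11]
  -12 < parent 3 at index 0, swap → [-12, 3, 9, 18, 11]
Insert -11:
  append -11 at index 5 → [-12, 3, 9, 18, 11, -11]
  -11 < parent 9 at index 2, swap → [-12, 3, -11, 18, 11, 9]
Insert -7:
  append -7 at index 6 → [-12, 3, -11, 18, 11, 9, -7] (no swap needed)
Insert -10:
  append -10 at index 7 → [-12, 3, -11, 18, 11, 9, -7, -10]
  -10 < parent 18 at index 3, swap → [-12, 3, -11, -10, 11, 9, -7, 18]
  -10 < parent 3 at index 1, swap → [-12, -10, -11, 3, 11, 9, -7, 18]
Insert 5:
  append 5 at index 8 → [-12, -10, -11, 3, 11, 9, -7, 18, 5] (no swap needed)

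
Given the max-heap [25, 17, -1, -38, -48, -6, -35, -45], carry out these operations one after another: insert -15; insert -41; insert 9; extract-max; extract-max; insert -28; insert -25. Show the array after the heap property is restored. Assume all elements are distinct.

[9, -15, -1, -38, -25, -6, -35, -45, -48, -41, -28]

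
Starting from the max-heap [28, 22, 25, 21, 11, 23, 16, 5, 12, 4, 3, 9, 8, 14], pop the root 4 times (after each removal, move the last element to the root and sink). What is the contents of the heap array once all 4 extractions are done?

extract-max #1 returns 28:
  remove root 28; move last element 14 to root → [14, 22, 25, 21, 11, 23, 16, 5, 12, 4, 3, 9, 8]
  14 vs larger child 25 at index 2, swap → [25, 22, 14, 21, 11, 23, 16, 5, 12, 4, 3, 9, 8]
  14 vs larger child 23 at index 5, swap → [25, 22, 23, 21, 11, 14, 16, 5, 12, 4, 3, 9, 8]
extract-max #2 returns 25:
  remove root 25; move last element 8 to root → [8, 22, 23, 21, 11, 14, 16, 5, 12, 4, 3, 9]
  8 vs larger child 23 at index 2, swap → [23, 22, 8, 21, 11, 14, 16, 5, 12, 4, 3, 9]
  8 vs larger child 16 at index 6, swap → [23, 22, 16, 21, 11, 14, 8, 5, 12, 4, 3, 9]
extract-max #3 returns 23:
  remove root 23; move last element 9 to root → [9, 22, 16, 21, 11, 14, 8, 5, 12, 4, 3]
  9 vs larger child 22 at index 1, swap → [22, 9, 16, 21, 11, 14, 8, 5, 12, 4, 3]
  9 vs larger child 21 at index 3, swap → [22, 21, 16, 9, 11, 14, 8, 5, 12, 4, 3]
  9 vs larger child 12 at index 8, swap → [22, 21, 16, 12, 11, 14, 8, 5, 9, 4, 3]
extract-max #4 returns 22:
  remove root 22; move last element 3 to root → [3, 21, 16, 12, 11, 14, 8, 5, 9, 4]
  3 vs larger child 21 at index 1, swap → [21, 3, 16, 12, 11, 14, 8, 5, 9, 4]
  3 vs larger child 12 at index 3, swap → [21, 12, 16, 3, 11, 14, 8, 5, 9, 4]
  3 vs larger child 9 at index 8, swap → [21, 12, 16, 9, 11, 14, 8, 5, 3, 4]

[21, 12, 16, 9, 11, 14, 8, 5, 3, 4]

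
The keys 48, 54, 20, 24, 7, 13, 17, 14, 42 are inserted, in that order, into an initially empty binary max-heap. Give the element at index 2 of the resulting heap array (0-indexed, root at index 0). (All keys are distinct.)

20

Insert 48:
  append 48 at index 0 → [48] (no swap needed)
Insert 54:
  append 54 at index 1 → [48, 54]
  54 > parent 48 at index 0, swap → [54, 48]
Insert 20:
  append 20 at index 2 → [54, 48, 20] (no swap needed)
Insert 24:
  append 24 at index 3 → [54, 48, 20, 24] (no swap needed)
Insert 7:
  append 7 at index 4 → [54, 48, 20, 24, 7] (no swap needed)
Insert 13:
  append 13 at index 5 → [54, 48, 20, 24, 7, 13] (no swap needed)
Insert 17:
  append 17 at index 6 → [54, 48, 20, 24, 7, 13, 17] (no swap needed)
Insert 14:
  append 14 at index 7 → [54, 48, 20, 24, 7, 13, 17, 14] (no swap needed)
Insert 42:
  append 42 at index 8 → [54, 48, 20, 24, 7, 13, 17, 14, 42]
  42 > parent 24 at index 3, swap → [54, 48, 20, 42, 7, 13, 17, 14, 24]
resulting array: [54, 48, 20, 42, 7, 13, 17, 14, 24]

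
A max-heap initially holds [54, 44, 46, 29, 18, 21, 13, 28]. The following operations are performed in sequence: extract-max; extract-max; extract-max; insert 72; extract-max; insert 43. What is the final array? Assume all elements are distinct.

extract-max → returns 54:
  remove root 54; move last element 28 to root → [28, 44, 46, 29, 18, 21, 13]
  28 vs larger child 46 at index 2, swap → [46, 44, 28, 29, 18, 21, 13]
extract-max → returns 46:
  remove root 46; move last element 13 to root → [13, 44, 28, 29, 18, 21]
  13 vs larger child 44 at index 1, swap → [44, 13, 28, 29, 18, 21]
  13 vs larger child 29 at index 3, swap → [44, 29, 28, 13, 18, 21]
extract-max → returns 44:
  remove root 44; move last element 21 to root → [21, 29, 28, 13, 18]
  21 vs larger child 29 at index 1, swap → [29, 21, 28, 13, 18]
insert 72:
  append 72 at index 5 → [29, 21, 28, 13, 18, 72]
  72 > parent 28 at index 2, swap → [29, 21, 72, 13, 18, 28]
  72 > parent 29 at index 0, swap → [72, 21, 29, 13, 18, 28]
extract-max → returns 72:
  remove root 72; move last element 28 to root → [28, 21, 29, 13, 18]
  28 vs larger child 29 at index 2, swap → [29, 21, 28, 13, 18]
insert 43:
  append 43 at index 5 → [29, 21, 28, 13, 18, 43]
  43 > parent 28 at index 2, swap → [29, 21, 43, 13, 18, 28]
  43 > parent 29 at index 0, swap → [43, 21, 29, 13, 18, 28]

[43, 21, 29, 13, 18, 28]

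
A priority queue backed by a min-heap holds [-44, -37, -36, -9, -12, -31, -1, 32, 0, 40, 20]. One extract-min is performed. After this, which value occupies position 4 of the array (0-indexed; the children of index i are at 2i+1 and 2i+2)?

20

remove root -44; move last element 20 to root → [20, -37, -36, -9, -12, -31, -1, 32, 0, 40]
20 vs smaller child -37 at index 1, swap → [-37, 20, -36, -9, -12, -31, -1, 32, 0, 40]
20 vs smaller child -12 at index 4, swap → [-37, -12, -36, -9, 20, -31, -1, 32, 0, 40]
resulting array: [-37, -12, -36, -9, 20, -31, -1, 32, 0, 40]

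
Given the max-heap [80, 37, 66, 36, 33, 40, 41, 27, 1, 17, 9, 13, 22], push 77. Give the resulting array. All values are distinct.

append 77 at index 13 → [80, 37, 66, 36, 33, 40, 41, 27, 1, 17, 9, 13, 22, 77]
77 > parent 41 at index 6, swap → [80, 37, 66, 36, 33, 40, 77, 27, 1, 17, 9, 13, 22, 41]
77 > parent 66 at index 2, swap → [80, 37, 77, 36, 33, 40, 66, 27, 1, 17, 9, 13, 22, 41]

[80, 37, 77, 36, 33, 40, 66, 27, 1, 17, 9, 13, 22, 41]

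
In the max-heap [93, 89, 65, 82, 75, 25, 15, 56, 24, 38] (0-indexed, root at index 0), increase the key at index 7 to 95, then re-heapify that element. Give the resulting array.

[95, 93, 65, 89, 75, 25, 15, 82, 24, 38]

set index 7 from 56 to 95 → [93, 89, 65, 82, 75, 25, 15, 95, 24, 38]
95 > parent 82 at index 3, swap → [93, 89, 65, 95, 75, 25, 15, 82, 24, 38]
95 > parent 89 at index 1, swap → [93, 95, 65, 89, 75, 25, 15, 82, 24, 38]
95 > parent 93 at index 0, swap → [95, 93, 65, 89, 75, 25, 15, 82, 24, 38]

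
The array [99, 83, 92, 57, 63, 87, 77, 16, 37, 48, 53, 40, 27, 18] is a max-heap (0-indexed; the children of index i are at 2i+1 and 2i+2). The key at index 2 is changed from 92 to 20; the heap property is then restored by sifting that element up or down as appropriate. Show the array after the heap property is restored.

set index 2 from 92 to 20 → [99, 83, 20, 57, 63, 87, 77, 16, 37, 48, 53, 40, 27, 18]
20 vs larger child 87 at index 5, swap → [99, 83, 87, 57, 63, 20, 77, 16, 37, 48, 53, 40, 27, 18]
20 vs larger child 40 at index 11, swap → [99, 83, 87, 57, 63, 40, 77, 16, 37, 48, 53, 20, 27, 18]

[99, 83, 87, 57, 63, 40, 77, 16, 37, 48, 53, 20, 27, 18]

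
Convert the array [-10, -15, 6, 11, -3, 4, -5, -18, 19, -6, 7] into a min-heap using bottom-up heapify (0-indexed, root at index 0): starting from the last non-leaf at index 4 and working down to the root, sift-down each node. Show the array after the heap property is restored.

[-18, -15, -5, -10, -6, 4, 6, 11, 19, -3, 7]

sift down from index 4:
  -3 vs smaller child -6 at index 9, swap → [-10, -15, 6, 11, -6, 4, -5, -18, 19, -3, 7]
sift down from index 3:
  11 vs smaller child -18 at index 7, swap → [-10, -15, 6, -18, -6, 4, -5, 11, 19, -3, 7]
sift down from index 2:
  6 vs smaller child -5 at index 6, swap → [-10, -15, -5, -18, -6, 4, 6, 11, 19, -3, 7]
sift down from index 1:
  -15 vs smaller child -18 at index 3, swap → [-10, -18, -5, -15, -6, 4, 6, 11, 19, -3, 7]
sift down from index 0:
  -10 vs smaller child -18 at index 1, swap → [-18, -10, -5, -15, -6, 4, 6, 11, 19, -3, 7]
  -10 vs smaller child -15 at index 3, swap → [-18, -15, -5, -10, -6, 4, 6, 11, 19, -3, 7]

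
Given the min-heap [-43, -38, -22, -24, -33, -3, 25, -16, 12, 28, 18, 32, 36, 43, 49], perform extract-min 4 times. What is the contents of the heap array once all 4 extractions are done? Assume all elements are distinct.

extract-min #1 returns -43:
  remove root -43; move last element 49 to root → [49, -38, -22, -24, -33, -3, 25, -16, 12, 28, 18, 32, 36, 43]
  49 vs smaller child -38 at index 1, swap → [-38, 49, -22, -24, -33, -3, 25, -16, 12, 28, 18, 32, 36, 43]
  49 vs smaller child -33 at index 4, swap → [-38, -33, -22, -24, 49, -3, 25, -16, 12, 28, 18, 32, 36, 43]
  49 vs smaller child 18 at index 10, swap → [-38, -33, -22, -24, 18, -3, 25, -16, 12, 28, 49, 32, 36, 43]
extract-min #2 returns -38:
  remove root -38; move last element 43 to root → [43, -33, -22, -24, 18, -3, 25, -16, 12, 28, 49, 32, 36]
  43 vs smaller child -33 at index 1, swap → [-33, 43, -22, -24, 18, -3, 25, -16, 12, 28, 49, 32, 36]
  43 vs smaller child -24 at index 3, swap → [-33, -24, -22, 43, 18, -3, 25, -16, 12, 28, 49, 32, 36]
  43 vs smaller child -16 at index 7, swap → [-33, -24, -22, -16, 18, -3, 25, 43, 12, 28, 49, 32, 36]
extract-min #3 returns -33:
  remove root -33; move last element 36 to root → [36, -24, -22, -16, 18, -3, 25, 43, 12, 28, 49, 32]
  36 vs smaller child -24 at index 1, swap → [-24, 36, -22, -16, 18, -3, 25, 43, 12, 28, 49, 32]
  36 vs smaller child -16 at index 3, swap → [-24, -16, -22, 36, 18, -3, 25, 43, 12, 28, 49, 32]
  36 vs smaller child 12 at index 8, swap → [-24, -16, -22, 12, 18, -3, 25, 43, 36, 28, 49, 32]
extract-min #4 returns -24:
  remove root -24; move last element 32 to root → [32, -16, -22, 12, 18, -3, 25, 43, 36, 28, 49]
  32 vs smaller child -22 at index 2, swap → [-22, -16, 32, 12, 18, -3, 25, 43, 36, 28, 49]
  32 vs smaller child -3 at index 5, swap → [-22, -16, -3, 12, 18, 32, 25, 43, 36, 28, 49]

[-22, -16, -3, 12, 18, 32, 25, 43, 36, 28, 49]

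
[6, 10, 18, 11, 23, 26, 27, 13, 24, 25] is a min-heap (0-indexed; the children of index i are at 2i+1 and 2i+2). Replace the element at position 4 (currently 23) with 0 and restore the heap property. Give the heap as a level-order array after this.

[0, 6, 18, 11, 10, 26, 27, 13, 24, 25]

set index 4 from 23 to 0 → [6, 10, 18, 11, 0, 26, 27, 13, 24, 25]
0 < parent 10 at index 1, swap → [6, 0, 18, 11, 10, 26, 27, 13, 24, 25]
0 < parent 6 at index 0, swap → [0, 6, 18, 11, 10, 26, 27, 13, 24, 25]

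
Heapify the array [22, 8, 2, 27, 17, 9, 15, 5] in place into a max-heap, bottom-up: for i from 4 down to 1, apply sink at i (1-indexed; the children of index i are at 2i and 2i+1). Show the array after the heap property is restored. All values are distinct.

[27, 22, 15, 8, 17, 9, 2, 5]

sift down from index 4: already satisfies heap property
sift down from index 3:
  2 vs larger child 15 at index 7, swap → [22, 8, 15, 27, 17, 9, 2, 5]
sift down from index 2:
  8 vs larger child 27 at index 4, swap → [22, 27, 15, 8, 17, 9, 2, 5]
sift down from index 1:
  22 vs larger child 27 at index 2, swap → [27, 22, 15, 8, 17, 9, 2, 5]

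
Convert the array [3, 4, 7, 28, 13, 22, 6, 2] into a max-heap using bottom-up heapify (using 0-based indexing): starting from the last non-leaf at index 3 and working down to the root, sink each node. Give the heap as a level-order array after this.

[28, 13, 22, 4, 3, 7, 6, 2]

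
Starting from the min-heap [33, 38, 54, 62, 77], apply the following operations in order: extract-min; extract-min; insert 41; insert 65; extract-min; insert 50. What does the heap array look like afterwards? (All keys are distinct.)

extract-min → returns 33:
  remove root 33; move last element 77 to root → [77, 38, 54, 62]
  77 vs smaller child 38 at index 1, swap → [38, 77, 54, 62]
  77 vs only child 62 at index 3, swap → [38, 62, 54, 77]
extract-min → returns 38:
  remove root 38; move last element 77 to root → [77, 62, 54]
  77 vs smaller child 54 at index 2, swap → [54, 62, 77]
insert 41:
  append 41 at index 3 → [54, 62, 77, 41]
  41 < parent 62 at index 1, swap → [54, 41, 77, 62]
  41 < parent 54 at index 0, swap → [41, 54, 77, 62]
insert 65:
  append 65 at index 4 → [41, 54, 77, 62, 65] (no swap needed)
extract-min → returns 41:
  remove root 41; move last element 65 to root → [65, 54, 77, 62]
  65 vs smaller child 54 at index 1, swap → [54, 65, 77, 62]
  65 vs only child 62 at index 3, swap → [54, 62, 77, 65]
insert 50:
  append 50 at index 4 → [54, 62, 77, 65, 50]
  50 < parent 62 at index 1, swap → [54, 50, 77, 65, 62]
  50 < parent 54 at index 0, swap → [50, 54, 77, 65, 62]

[50, 54, 77, 65, 62]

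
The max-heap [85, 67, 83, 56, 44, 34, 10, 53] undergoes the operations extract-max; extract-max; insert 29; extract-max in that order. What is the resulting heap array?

[56, 44, 53, 10, 29, 34]

extract-max → returns 85:
  remove root 85; move last element 53 to root → [53, 67, 83, 56, 44, 34, 10]
  53 vs larger child 83 at index 2, swap → [83, 67, 53, 56, 44, 34, 10]
extract-max → returns 83:
  remove root 83; move last element 10 to root → [10, 67, 53, 56, 44, 34]
  10 vs larger child 67 at index 1, swap → [67, 10, 53, 56, 44, 34]
  10 vs larger child 56 at index 3, swap → [67, 56, 53, 10, 44, 34]
insert 29:
  append 29 at index 6 → [67, 56, 53, 10, 44, 34, 29] (no swap needed)
extract-max → returns 67:
  remove root 67; move last element 29 to root → [29, 56, 53, 10, 44, 34]
  29 vs larger child 56 at index 1, swap → [56, 29, 53, 10, 44, 34]
  29 vs larger child 44 at index 4, swap → [56, 44, 53, 10, 29, 34]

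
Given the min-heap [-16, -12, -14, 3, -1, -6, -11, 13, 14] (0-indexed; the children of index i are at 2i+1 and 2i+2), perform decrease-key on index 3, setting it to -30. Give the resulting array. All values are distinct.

[-30, -16, -14, -12, -1, -6, -11, 13, 14]

set index 3 from 3 to -30 → [-16, -12, -14, -30, -1, -6, -11, 13, 14]
-30 < parent -12 at index 1, swap → [-16, -30, -14, -12, -1, -6, -11, 13, 14]
-30 < parent -16 at index 0, swap → [-30, -16, -14, -12, -1, -6, -11, 13, 14]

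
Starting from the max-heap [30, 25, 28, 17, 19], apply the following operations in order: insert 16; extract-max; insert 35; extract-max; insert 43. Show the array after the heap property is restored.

[43, 25, 28, 17, 19, 16]

insert 16:
  append 16 at index 5 → [30, 25, 28, 17, 19, 16] (no swap needed)
extract-max → returns 30:
  remove root 30; move last element 16 to root → [16, 25, 28, 17, 19]
  16 vs larger child 28 at index 2, swap → [28, 25, 16, 17, 19]
insert 35:
  append 35 at index 5 → [28, 25, 16, 17, 19, 35]
  35 > parent 16 at index 2, swap → [28, 25, 35, 17, 19, 16]
  35 > parent 28 at index 0, swap → [35, 25, 28, 17, 19, 16]
extract-max → returns 35:
  remove root 35; move last element 16 to root → [16, 25, 28, 17, 19]
  16 vs larger child 28 at index 2, swap → [28, 25, 16, 17, 19]
insert 43:
  append 43 at index 5 → [28, 25, 16, 17, 19, 43]
  43 > parent 16 at index 2, swap → [28, 25, 43, 17, 19, 16]
  43 > parent 28 at index 0, swap → [43, 25, 28, 17, 19, 16]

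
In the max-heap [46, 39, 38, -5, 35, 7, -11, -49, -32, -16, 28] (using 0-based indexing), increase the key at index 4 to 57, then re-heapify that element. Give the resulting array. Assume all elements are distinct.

[57, 46, 38, -5, 39, 7, -11, -49, -32, -16, 28]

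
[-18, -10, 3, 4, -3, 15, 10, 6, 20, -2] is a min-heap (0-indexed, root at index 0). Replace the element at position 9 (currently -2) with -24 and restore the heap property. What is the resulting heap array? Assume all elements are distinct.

set index 9 from -2 to -24 → [-18, -10, 3, 4, -3, 15, 10, 6, 20, -24]
-24 < parent -3 at index 4, swap → [-18, -10, 3, 4, -24, 15, 10, 6, 20, -3]
-24 < parent -10 at index 1, swap → [-18, -24, 3, 4, -10, 15, 10, 6, 20, -3]
-24 < parent -18 at index 0, swap → [-24, -18, 3, 4, -10, 15, 10, 6, 20, -3]

[-24, -18, 3, 4, -10, 15, 10, 6, 20, -3]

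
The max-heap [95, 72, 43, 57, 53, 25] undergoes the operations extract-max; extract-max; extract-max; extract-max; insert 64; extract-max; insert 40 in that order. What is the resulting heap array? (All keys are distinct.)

[43, 25, 40]

extract-max → returns 95:
  remove root 95; move last element 25 to root → [25, 72, 43, 57, 53]
  25 vs larger child 72 at index 1, swap → [72, 25, 43, 57, 53]
  25 vs larger child 57 at index 3, swap → [72, 57, 43, 25, 53]
extract-max → returns 72:
  remove root 72; move last element 53 to root → [53, 57, 43, 25]
  53 vs larger child 57 at index 1, swap → [57, 53, 43, 25]
extract-max → returns 57:
  remove root 57; move last element 25 to root → [25, 53, 43]
  25 vs larger child 53 at index 1, swap → [53, 25, 43]
extract-max → returns 53:
  remove root 53; move last element 43 to root → [43, 25] (no swap needed)
insert 64:
  append 64 at index 2 → [43, 25, 64]
  64 > parent 43 at index 0, swap → [64, 25, 43]
extract-max → returns 64:
  remove root 64; move last element 43 to root → [43, 25] (no swap needed)
insert 40:
  append 40 at index 2 → [43, 25, 40] (no swap needed)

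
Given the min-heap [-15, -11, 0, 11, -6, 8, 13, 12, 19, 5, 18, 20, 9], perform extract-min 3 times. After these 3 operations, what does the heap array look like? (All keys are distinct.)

extract-min #1 returns -15:
  remove root -15; move last element 9 to root → [9, -11, 0, 11, -6, 8, 13, 12, 19, 5, 18, 20]
  9 vs smaller child -11 at index 1, swap → [-11, 9, 0, 11, -6, 8, 13, 12, 19, 5, 18, 20]
  9 vs smaller child -6 at index 4, swap → [-11, -6, 0, 11, 9, 8, 13, 12, 19, 5, 18, 20]
  9 vs smaller child 5 at index 9, swap → [-11, -6, 0, 11, 5, 8, 13, 12, 19, 9, 18, 20]
extract-min #2 returns -11:
  remove root -11; move last element 20 to root → [20, -6, 0, 11, 5, 8, 13, 12, 19, 9, 18]
  20 vs smaller child -6 at index 1, swap → [-6, 20, 0, 11, 5, 8, 13, 12, 19, 9, 18]
  20 vs smaller child 5 at index 4, swap → [-6, 5, 0, 11, 20, 8, 13, 12, 19, 9, 18]
  20 vs smaller child 9 at index 9, swap → [-6, 5, 0, 11, 9, 8, 13, 12, 19, 20, 18]
extract-min #3 returns -6:
  remove root -6; move last element 18 to root → [18, 5, 0, 11, 9, 8, 13, 12, 19, 20]
  18 vs smaller child 0 at index 2, swap → [0, 5, 18, 11, 9, 8, 13, 12, 19, 20]
  18 vs smaller child 8 at index 5, swap → [0, 5, 8, 11, 9, 18, 13, 12, 19, 20]

[0, 5, 8, 11, 9, 18, 13, 12, 19, 20]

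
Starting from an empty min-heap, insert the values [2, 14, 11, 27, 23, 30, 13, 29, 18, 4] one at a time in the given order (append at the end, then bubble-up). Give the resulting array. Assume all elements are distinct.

[2, 4, 11, 18, 14, 30, 13, 29, 27, 23]

Insert 2:
  append 2 at index 0 → [2] (no swap needed)
Insert 14:
  append 14 at index 1 → [2, 14] (no swap needed)
Insert 11:
  append 11 at index 2 → [2, 14, 11] (no swap needed)
Insert 27:
  append 27 at index 3 → [2, 14, 11, 27] (no swap needed)
Insert 23:
  append 23 at index 4 → [2, 14, 11, 27, 23] (no swap needed)
Insert 30:
  append 30 at index 5 → [2, 14, 11, 27, 23, 30] (no swap needed)
Insert 13:
  append 13 at index 6 → [2, 14, 11, 27, 23, 30, 13] (no swap needed)
Insert 29:
  append 29 at index 7 → [2, 14, 11, 27, 23, 30, 13, 29] (no swap needed)
Insert 18:
  append 18 at index 8 → [2, 14, 11, 27, 23, 30, 13, 29, 18]
  18 < parent 27 at index 3, swap → [2, 14, 11, 18, 23, 30, 13, 29, 27]
Insert 4:
  append 4 at index 9 → [2, 14, 11, 18, 23, 30, 13, 29, 27, 4]
  4 < parent 23 at index 4, swap → [2, 14, 11, 18, 4, 30, 13, 29, 27, 23]
  4 < parent 14 at index 1, swap → [2, 4, 11, 18, 14, 30, 13, 29, 27, 23]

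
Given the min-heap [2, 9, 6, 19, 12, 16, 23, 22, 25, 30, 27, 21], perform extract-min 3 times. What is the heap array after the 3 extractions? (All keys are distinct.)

[12, 19, 16, 22, 27, 21, 23, 30, 25]

extract-min #1 returns 2:
  remove root 2; move last element 21 to root → [21, 9, 6, 19, 12, 16, 23, 22, 25, 30, 27]
  21 vs smaller child 6 at index 2, swap → [6, 9, 21, 19, 12, 16, 23, 22, 25, 30, 27]
  21 vs smaller child 16 at index 5, swap → [6, 9, 16, 19, 12, 21, 23, 22, 25, 30, 27]
extract-min #2 returns 6:
  remove root 6; move last element 27 to root → [27, 9, 16, 19, 12, 21, 23, 22, 25, 30]
  27 vs smaller child 9 at index 1, swap → [9, 27, 16, 19, 12, 21, 23, 22, 25, 30]
  27 vs smaller child 12 at index 4, swap → [9, 12, 16, 19, 27, 21, 23, 22, 25, 30]
extract-min #3 returns 9:
  remove root 9; move last element 30 to root → [30, 12, 16, 19, 27, 21, 23, 22, 25]
  30 vs smaller child 12 at index 1, swap → [12, 30, 16, 19, 27, 21, 23, 22, 25]
  30 vs smaller child 19 at index 3, swap → [12, 19, 16, 30, 27, 21, 23, 22, 25]
  30 vs smaller child 22 at index 7, swap → [12, 19, 16, 22, 27, 21, 23, 30, 25]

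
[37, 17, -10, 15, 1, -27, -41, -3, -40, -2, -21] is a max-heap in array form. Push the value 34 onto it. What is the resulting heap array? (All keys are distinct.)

[37, 17, 34, 15, 1, -10, -41, -3, -40, -2, -21, -27]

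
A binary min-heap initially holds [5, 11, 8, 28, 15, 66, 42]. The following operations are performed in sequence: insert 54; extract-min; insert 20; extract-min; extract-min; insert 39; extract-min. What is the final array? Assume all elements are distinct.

insert 54:
  append 54 at index 7 → [5, 11, 8, 28, 15, 66, 42, 54] (no swap needed)
extract-min → returns 5:
  remove root 5; move last element 54 to root → [54, 11, 8, 28, 15, 66, 42]
  54 vs smaller child 8 at index 2, swap → [8, 11, 54, 28, 15, 66, 42]
  54 vs smaller child 42 at index 6, swap → [8, 11, 42, 28, 15, 66, 54]
insert 20:
  append 20 at index 7 → [8, 11, 42, 28, 15, 66, 54, 20]
  20 < parent 28 at index 3, swap → [8, 11, 42, 20, 15, 66, 54, 28]
extract-min → returns 8:
  remove root 8; move last element 28 to root → [28, 11, 42, 20, 15, 66, 54]
  28 vs smaller child 11 at index 1, swap → [11, 28, 42, 20, 15, 66, 54]
  28 vs smaller child 15 at index 4, swap → [11, 15, 42, 20, 28, 66, 54]
extract-min → returns 11:
  remove root 11; move last element 54 to root → [54, 15, 42, 20, 28, 66]
  54 vs smaller child 15 at index 1, swap → [15, 54, 42, 20, 28, 66]
  54 vs smaller child 20 at index 3, swap → [15, 20, 42, 54, 28, 66]
insert 39:
  append 39 at index 6 → [15, 20, 42, 54, 28, 66, 39]
  39 < parent 42 at index 2, swap → [15, 20, 39, 54, 28, 66, 42]
extract-min → returns 15:
  remove root 15; move last element 42 to root → [42, 20, 39, 54, 28, 66]
  42 vs smaller child 20 at index 1, swap → [20, 42, 39, 54, 28, 66]
  42 vs smaller child 28 at index 4, swap → [20, 28, 39, 54, 42, 66]

[20, 28, 39, 54, 42, 66]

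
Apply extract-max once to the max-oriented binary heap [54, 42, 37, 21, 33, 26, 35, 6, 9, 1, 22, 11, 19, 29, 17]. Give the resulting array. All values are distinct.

[42, 33, 37, 21, 22, 26, 35, 6, 9, 1, 17, 11, 19, 29]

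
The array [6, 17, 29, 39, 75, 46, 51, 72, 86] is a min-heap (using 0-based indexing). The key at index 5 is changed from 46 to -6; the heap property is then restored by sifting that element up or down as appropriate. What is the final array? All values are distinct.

set index 5 from 46 to -6 → [6, 17, 29, 39, 75, -6, 51, 72, 86]
-6 < parent 29 at index 2, swap → [6, 17, -6, 39, 75, 29, 51, 72, 86]
-6 < parent 6 at index 0, swap → [-6, 17, 6, 39, 75, 29, 51, 72, 86]

[-6, 17, 6, 39, 75, 29, 51, 72, 86]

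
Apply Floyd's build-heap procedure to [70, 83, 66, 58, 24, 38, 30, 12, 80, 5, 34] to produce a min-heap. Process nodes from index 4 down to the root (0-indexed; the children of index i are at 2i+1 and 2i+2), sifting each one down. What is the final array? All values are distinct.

[5, 12, 30, 58, 24, 38, 66, 70, 80, 83, 34]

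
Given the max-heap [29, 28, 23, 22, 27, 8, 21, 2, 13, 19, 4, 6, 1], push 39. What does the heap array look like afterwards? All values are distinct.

[39, 28, 29, 22, 27, 8, 23, 2, 13, 19, 4, 6, 1, 21]

append 39 at index 13 → [29, 28, 23, 22, 27, 8, 21, 2, 13, 19, 4, 6, 1, 39]
39 > parent 21 at index 6, swap → [29, 28, 23, 22, 27, 8, 39, 2, 13, 19, 4, 6, 1, 21]
39 > parent 23 at index 2, swap → [29, 28, 39, 22, 27, 8, 23, 2, 13, 19, 4, 6, 1, 21]
39 > parent 29 at index 0, swap → [39, 28, 29, 22, 27, 8, 23, 2, 13, 19, 4, 6, 1, 21]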